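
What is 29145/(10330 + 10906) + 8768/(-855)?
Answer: -161278273/18156780 ≈ -8.8825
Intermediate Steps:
29145/(10330 + 10906) + 8768/(-855) = 29145/21236 + 8768*(-1/855) = 29145*(1/21236) - 8768/855 = 29145/21236 - 8768/855 = -161278273/18156780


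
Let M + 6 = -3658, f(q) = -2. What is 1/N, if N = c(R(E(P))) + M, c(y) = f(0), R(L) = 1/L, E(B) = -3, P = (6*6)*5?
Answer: -1/3666 ≈ -0.00027278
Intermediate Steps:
P = 180 (P = 36*5 = 180)
M = -3664 (M = -6 - 3658 = -3664)
c(y) = -2
N = -3666 (N = -2 - 3664 = -3666)
1/N = 1/(-3666) = -1/3666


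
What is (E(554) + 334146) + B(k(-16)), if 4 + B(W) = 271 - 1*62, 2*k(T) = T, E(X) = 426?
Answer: 334777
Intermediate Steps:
k(T) = T/2
B(W) = 205 (B(W) = -4 + (271 - 1*62) = -4 + (271 - 62) = -4 + 209 = 205)
(E(554) + 334146) + B(k(-16)) = (426 + 334146) + 205 = 334572 + 205 = 334777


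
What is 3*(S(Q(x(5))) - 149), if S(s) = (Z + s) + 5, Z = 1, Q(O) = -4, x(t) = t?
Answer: -441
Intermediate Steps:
S(s) = 6 + s (S(s) = (1 + s) + 5 = 6 + s)
3*(S(Q(x(5))) - 149) = 3*((6 - 4) - 149) = 3*(2 - 149) = 3*(-147) = -441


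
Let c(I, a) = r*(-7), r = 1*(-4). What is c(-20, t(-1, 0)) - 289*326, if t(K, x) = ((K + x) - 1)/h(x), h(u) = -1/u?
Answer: -94186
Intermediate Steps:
r = -4
t(K, x) = -x*(-1 + K + x) (t(K, x) = ((K + x) - 1)/((-1/x)) = (-1 + K + x)*(-x) = -x*(-1 + K + x))
c(I, a) = 28 (c(I, a) = -4*(-7) = 28)
c(-20, t(-1, 0)) - 289*326 = 28 - 289*326 = 28 - 94214 = -94186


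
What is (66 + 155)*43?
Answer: 9503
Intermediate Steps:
(66 + 155)*43 = 221*43 = 9503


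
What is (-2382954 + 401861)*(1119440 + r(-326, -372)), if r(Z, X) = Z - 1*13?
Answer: -2217043157393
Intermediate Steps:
r(Z, X) = -13 + Z (r(Z, X) = Z - 13 = -13 + Z)
(-2382954 + 401861)*(1119440 + r(-326, -372)) = (-2382954 + 401861)*(1119440 + (-13 - 326)) = -1981093*(1119440 - 339) = -1981093*1119101 = -2217043157393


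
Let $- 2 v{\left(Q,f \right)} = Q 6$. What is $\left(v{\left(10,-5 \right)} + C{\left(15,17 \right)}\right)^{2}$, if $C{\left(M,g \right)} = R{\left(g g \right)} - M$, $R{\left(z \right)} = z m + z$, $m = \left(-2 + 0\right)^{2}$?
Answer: $1960000$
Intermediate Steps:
$v{\left(Q,f \right)} = - 3 Q$ ($v{\left(Q,f \right)} = - \frac{Q 6}{2} = - \frac{6 Q}{2} = - 3 Q$)
$m = 4$ ($m = \left(-2\right)^{2} = 4$)
$R{\left(z \right)} = 5 z$ ($R{\left(z \right)} = z 4 + z = 4 z + z = 5 z$)
$C{\left(M,g \right)} = - M + 5 g^{2}$ ($C{\left(M,g \right)} = 5 g g - M = 5 g^{2} - M = - M + 5 g^{2}$)
$\left(v{\left(10,-5 \right)} + C{\left(15,17 \right)}\right)^{2} = \left(\left(-3\right) 10 + \left(\left(-1\right) 15 + 5 \cdot 17^{2}\right)\right)^{2} = \left(-30 + \left(-15 + 5 \cdot 289\right)\right)^{2} = \left(-30 + \left(-15 + 1445\right)\right)^{2} = \left(-30 + 1430\right)^{2} = 1400^{2} = 1960000$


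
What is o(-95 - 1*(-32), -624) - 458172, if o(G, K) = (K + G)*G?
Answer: -414891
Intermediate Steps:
o(G, K) = G*(G + K) (o(G, K) = (G + K)*G = G*(G + K))
o(-95 - 1*(-32), -624) - 458172 = (-95 - 1*(-32))*((-95 - 1*(-32)) - 624) - 458172 = (-95 + 32)*((-95 + 32) - 624) - 458172 = -63*(-63 - 624) - 458172 = -63*(-687) - 458172 = 43281 - 458172 = -414891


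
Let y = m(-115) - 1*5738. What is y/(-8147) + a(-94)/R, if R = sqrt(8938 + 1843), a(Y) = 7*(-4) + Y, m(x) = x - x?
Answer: 5738/8147 - 122*sqrt(10781)/10781 ≈ -0.47067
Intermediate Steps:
m(x) = 0
a(Y) = -28 + Y
R = sqrt(10781) ≈ 103.83
y = -5738 (y = 0 - 1*5738 = 0 - 5738 = -5738)
y/(-8147) + a(-94)/R = -5738/(-8147) + (-28 - 94)/(sqrt(10781)) = -5738*(-1/8147) - 122*sqrt(10781)/10781 = 5738/8147 - 122*sqrt(10781)/10781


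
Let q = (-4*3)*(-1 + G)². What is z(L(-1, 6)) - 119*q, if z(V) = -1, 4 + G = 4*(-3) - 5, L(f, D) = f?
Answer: 691151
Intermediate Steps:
G = -21 (G = -4 + (4*(-3) - 5) = -4 + (-12 - 5) = -4 - 17 = -21)
q = -5808 (q = (-4*3)*(-1 - 21)² = -12*(-22)² = -12*484 = -5808)
z(L(-1, 6)) - 119*q = -1 - 119*(-5808) = -1 + 691152 = 691151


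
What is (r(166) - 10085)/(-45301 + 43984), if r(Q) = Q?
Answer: 9919/1317 ≈ 7.5315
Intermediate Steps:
(r(166) - 10085)/(-45301 + 43984) = (166 - 10085)/(-45301 + 43984) = -9919/(-1317) = -9919*(-1/1317) = 9919/1317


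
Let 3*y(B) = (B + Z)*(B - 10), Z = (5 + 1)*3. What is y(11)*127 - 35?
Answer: 3578/3 ≈ 1192.7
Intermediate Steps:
Z = 18 (Z = 6*3 = 18)
y(B) = (-10 + B)*(18 + B)/3 (y(B) = ((B + 18)*(B - 10))/3 = ((18 + B)*(-10 + B))/3 = ((-10 + B)*(18 + B))/3 = (-10 + B)*(18 + B)/3)
y(11)*127 - 35 = (-60 + (⅓)*11² + (8/3)*11)*127 - 35 = (-60 + (⅓)*121 + 88/3)*127 - 35 = (-60 + 121/3 + 88/3)*127 - 35 = (29/3)*127 - 35 = 3683/3 - 35 = 3578/3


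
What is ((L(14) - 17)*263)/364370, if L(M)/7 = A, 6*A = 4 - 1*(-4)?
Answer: -6049/1093110 ≈ -0.0055338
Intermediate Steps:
A = 4/3 (A = (4 - 1*(-4))/6 = (4 + 4)/6 = (⅙)*8 = 4/3 ≈ 1.3333)
L(M) = 28/3 (L(M) = 7*(4/3) = 28/3)
((L(14) - 17)*263)/364370 = ((28/3 - 17)*263)/364370 = -23/3*263*(1/364370) = -6049/3*1/364370 = -6049/1093110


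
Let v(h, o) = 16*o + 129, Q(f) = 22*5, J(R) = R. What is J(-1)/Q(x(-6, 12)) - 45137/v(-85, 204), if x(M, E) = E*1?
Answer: -4968463/373230 ≈ -13.312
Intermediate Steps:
x(M, E) = E
Q(f) = 110
v(h, o) = 129 + 16*o
J(-1)/Q(x(-6, 12)) - 45137/v(-85, 204) = -1/110 - 45137/(129 + 16*204) = -1*1/110 - 45137/(129 + 3264) = -1/110 - 45137/3393 = -4968463/373230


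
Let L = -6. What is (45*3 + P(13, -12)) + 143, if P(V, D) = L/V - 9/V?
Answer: 3599/13 ≈ 276.85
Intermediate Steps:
P(V, D) = -15/V (P(V, D) = -6/V - 9/V = -15/V)
(45*3 + P(13, -12)) + 143 = (45*3 - 15/13) + 143 = (135 - 15*1/13) + 143 = (135 - 15/13) + 143 = 1740/13 + 143 = 3599/13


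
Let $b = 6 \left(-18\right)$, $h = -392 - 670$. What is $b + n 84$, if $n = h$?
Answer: $-89316$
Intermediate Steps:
$h = -1062$
$n = -1062$
$b = -108$
$b + n 84 = -108 - 89208 = -89316$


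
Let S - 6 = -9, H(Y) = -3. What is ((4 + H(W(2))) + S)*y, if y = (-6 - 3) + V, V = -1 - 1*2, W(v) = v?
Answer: 24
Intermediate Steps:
V = -3 (V = -1 - 2 = -3)
S = -3 (S = 6 - 9 = -3)
y = -12 (y = (-6 - 3) - 3 = -9 - 3 = -12)
((4 + H(W(2))) + S)*y = ((4 - 3) - 3)*(-12) = (1 - 3)*(-12) = -2*(-12) = 24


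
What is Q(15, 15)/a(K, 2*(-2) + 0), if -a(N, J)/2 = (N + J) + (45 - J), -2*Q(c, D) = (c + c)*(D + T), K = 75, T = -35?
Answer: -5/4 ≈ -1.2500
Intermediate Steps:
Q(c, D) = -c*(-35 + D) (Q(c, D) = -(c + c)*(D - 35)/2 = -2*c*(-35 + D)/2 = -c*(-35 + D))
a(N, J) = -90 - 2*N (a(N, J) = -2*((N + J) + (45 - J)) = -2*((J + N) + (45 - J)) = -2*(45 + N) = -90 - 2*N)
Q(15, 15)/a(K, 2*(-2) + 0) = (15*(35 - 1*15))/(-90 - 2*75) = (15*(35 - 15))/(-90 - 150) = (15*20)/(-240) = 300*(-1/240) = -5/4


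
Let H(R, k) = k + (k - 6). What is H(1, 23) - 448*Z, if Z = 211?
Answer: -94488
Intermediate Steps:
H(R, k) = -6 + 2*k (H(R, k) = k + (-6 + k) = -6 + 2*k)
H(1, 23) - 448*Z = (-6 + 2*23) - 448*211 = (-6 + 46) - 94528 = 40 - 94528 = -94488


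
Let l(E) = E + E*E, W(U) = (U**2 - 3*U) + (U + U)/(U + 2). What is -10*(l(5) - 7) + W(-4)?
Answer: -198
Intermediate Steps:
W(U) = U**2 - 3*U + 2*U/(2 + U) (W(U) = (U**2 - 3*U) + (2*U)/(2 + U) = (U**2 - 3*U) + 2*U/(2 + U) = U**2 - 3*U + 2*U/(2 + U))
l(E) = E + E**2
-10*(l(5) - 7) + W(-4) = -10*(5*(1 + 5) - 7) - 4*(-4 + (-4)**2 - 1*(-4))/(2 - 4) = -10*(5*6 - 7) - 4*(-4 + 16 + 4)/(-2) = -10*(30 - 7) - 4*(-1/2)*16 = -10*23 + 32 = -230 + 32 = -198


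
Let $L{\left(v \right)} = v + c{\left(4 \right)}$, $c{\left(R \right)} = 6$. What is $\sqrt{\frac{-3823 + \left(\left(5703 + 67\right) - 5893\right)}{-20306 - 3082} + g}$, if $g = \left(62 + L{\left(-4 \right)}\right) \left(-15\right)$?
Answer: $\frac{i \sqrt{131256578298}}{11694} \approx 30.981 i$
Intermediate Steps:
$L{\left(v \right)} = 6 + v$ ($L{\left(v \right)} = v + 6 = 6 + v$)
$g = -960$ ($g = \left(62 + \left(6 - 4\right)\right) \left(-15\right) = \left(62 + 2\right) \left(-15\right) = 64 \left(-15\right) = -960$)
$\sqrt{\frac{-3823 + \left(\left(5703 + 67\right) - 5893\right)}{-20306 - 3082} + g} = \sqrt{\frac{-3823 + \left(\left(5703 + 67\right) - 5893\right)}{-20306 - 3082} - 960} = \sqrt{\frac{-3823 + \left(5770 - 5893\right)}{-23388} - 960} = \sqrt{\left(-3823 - 123\right) \left(- \frac{1}{23388}\right) - 960} = \sqrt{\left(-3946\right) \left(- \frac{1}{23388}\right) - 960} = \sqrt{\frac{1973}{11694} - 960} = \sqrt{- \frac{11224267}{11694}} = \frac{i \sqrt{131256578298}}{11694}$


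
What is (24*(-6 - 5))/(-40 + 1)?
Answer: 88/13 ≈ 6.7692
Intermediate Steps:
(24*(-6 - 5))/(-40 + 1) = (24*(-11))/(-39) = -264*(-1/39) = 88/13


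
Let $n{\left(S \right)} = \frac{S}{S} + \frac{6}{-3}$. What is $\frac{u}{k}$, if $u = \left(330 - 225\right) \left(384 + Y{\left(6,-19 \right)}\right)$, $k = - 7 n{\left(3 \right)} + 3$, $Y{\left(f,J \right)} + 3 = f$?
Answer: $\frac{8127}{2} \approx 4063.5$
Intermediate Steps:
$n{\left(S \right)} = -1$ ($n{\left(S \right)} = 1 + 6 \left(- \frac{1}{3}\right) = 1 - 2 = -1$)
$Y{\left(f,J \right)} = -3 + f$
$k = 10$ ($k = \left(-7\right) \left(-1\right) + 3 = 7 + 3 = 10$)
$u = 40635$ ($u = \left(330 - 225\right) \left(384 + \left(-3 + 6\right)\right) = 105 \left(384 + 3\right) = 105 \cdot 387 = 40635$)
$\frac{u}{k} = \frac{40635}{10} = 40635 \cdot \frac{1}{10} = \frac{8127}{2}$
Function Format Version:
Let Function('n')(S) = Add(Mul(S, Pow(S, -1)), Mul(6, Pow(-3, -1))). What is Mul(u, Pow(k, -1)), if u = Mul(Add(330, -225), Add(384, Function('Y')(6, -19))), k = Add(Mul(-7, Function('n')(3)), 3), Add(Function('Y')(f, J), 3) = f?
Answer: Rational(8127, 2) ≈ 4063.5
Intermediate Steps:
Function('n')(S) = -1 (Function('n')(S) = Add(1, Mul(6, Rational(-1, 3))) = Add(1, -2) = -1)
Function('Y')(f, J) = Add(-3, f)
k = 10 (k = Add(Mul(-7, -1), 3) = Add(7, 3) = 10)
u = 40635 (u = Mul(Add(330, -225), Add(384, Add(-3, 6))) = Mul(105, Add(384, 3)) = Mul(105, 387) = 40635)
Mul(u, Pow(k, -1)) = Mul(40635, Pow(10, -1)) = Mul(40635, Rational(1, 10)) = Rational(8127, 2)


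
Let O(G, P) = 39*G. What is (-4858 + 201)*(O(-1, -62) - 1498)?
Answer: 7157809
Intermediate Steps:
(-4858 + 201)*(O(-1, -62) - 1498) = (-4858 + 201)*(39*(-1) - 1498) = -4657*(-39 - 1498) = -4657*(-1537) = 7157809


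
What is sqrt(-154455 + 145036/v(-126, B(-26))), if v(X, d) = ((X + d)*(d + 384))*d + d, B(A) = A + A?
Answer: I*sqrt(91156998671144510)/768235 ≈ 393.01*I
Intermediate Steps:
B(A) = 2*A
v(X, d) = d + d*(384 + d)*(X + d) (v(X, d) = ((X + d)*(384 + d))*d + d = ((384 + d)*(X + d))*d + d = d*(384 + d)*(X + d) + d = d + d*(384 + d)*(X + d))
sqrt(-154455 + 145036/v(-126, B(-26))) = sqrt(-154455 + 145036/(((2*(-26))*(1 + (2*(-26))**2 + 384*(-126) + 384*(2*(-26)) - 252*(-26))))) = sqrt(-154455 + 145036/((-52*(1 + (-52)**2 - 48384 + 384*(-52) - 126*(-52))))) = sqrt(-154455 + 145036/((-52*(1 + 2704 - 48384 - 19968 + 6552)))) = sqrt(-154455 + 145036/((-52*(-59095)))) = sqrt(-154455 + 145036/3072940) = sqrt(-154455 + 145036*(1/3072940)) = sqrt(-154455 + 36259/768235) = sqrt(-118657700666/768235) = I*sqrt(91156998671144510)/768235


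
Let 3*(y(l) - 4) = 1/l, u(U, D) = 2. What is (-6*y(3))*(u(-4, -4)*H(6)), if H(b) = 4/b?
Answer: -296/9 ≈ -32.889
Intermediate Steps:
y(l) = 4 + 1/(3*l)
(-6*y(3))*(u(-4, -4)*H(6)) = (-6*(4 + (⅓)/3))*(2*(4/6)) = (-6*(4 + (⅓)*(⅓)))*(2*(4*(⅙))) = (-6*(4 + ⅑))*(2*(⅔)) = -6*37/9*(4/3) = -74/3*4/3 = -296/9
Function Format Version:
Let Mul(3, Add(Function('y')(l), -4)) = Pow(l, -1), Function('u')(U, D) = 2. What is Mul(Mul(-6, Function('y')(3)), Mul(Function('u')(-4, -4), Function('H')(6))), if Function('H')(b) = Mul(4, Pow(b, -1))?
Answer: Rational(-296, 9) ≈ -32.889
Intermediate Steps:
Function('y')(l) = Add(4, Mul(Rational(1, 3), Pow(l, -1)))
Mul(Mul(-6, Function('y')(3)), Mul(Function('u')(-4, -4), Function('H')(6))) = Mul(Mul(-6, Add(4, Mul(Rational(1, 3), Pow(3, -1)))), Mul(2, Mul(4, Pow(6, -1)))) = Mul(Mul(-6, Add(4, Mul(Rational(1, 3), Rational(1, 3)))), Mul(2, Mul(4, Rational(1, 6)))) = Mul(Mul(-6, Add(4, Rational(1, 9))), Mul(2, Rational(2, 3))) = Mul(Mul(-6, Rational(37, 9)), Rational(4, 3)) = Mul(Rational(-74, 3), Rational(4, 3)) = Rational(-296, 9)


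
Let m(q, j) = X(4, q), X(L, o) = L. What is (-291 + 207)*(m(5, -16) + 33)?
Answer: -3108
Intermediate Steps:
m(q, j) = 4
(-291 + 207)*(m(5, -16) + 33) = (-291 + 207)*(4 + 33) = -84*37 = -3108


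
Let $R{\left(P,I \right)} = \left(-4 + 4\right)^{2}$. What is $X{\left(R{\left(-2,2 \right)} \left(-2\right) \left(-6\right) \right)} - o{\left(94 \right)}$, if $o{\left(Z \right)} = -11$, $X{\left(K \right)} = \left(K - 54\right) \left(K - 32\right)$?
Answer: $1739$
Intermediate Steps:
$R{\left(P,I \right)} = 0$ ($R{\left(P,I \right)} = 0^{2} = 0$)
$X{\left(K \right)} = \left(-54 + K\right) \left(-32 + K\right)$
$X{\left(R{\left(-2,2 \right)} \left(-2\right) \left(-6\right) \right)} - o{\left(94 \right)} = \left(1728 + \left(0 \left(-2\right) \left(-6\right)\right)^{2} - 86 \cdot 0 \left(-2\right) \left(-6\right)\right) - -11 = \left(1728 + \left(0 \left(-6\right)\right)^{2} - 86 \cdot 0 \left(-6\right)\right) + 11 = \left(1728 + 0^{2} - 0\right) + 11 = \left(1728 + 0 + 0\right) + 11 = 1728 + 11 = 1739$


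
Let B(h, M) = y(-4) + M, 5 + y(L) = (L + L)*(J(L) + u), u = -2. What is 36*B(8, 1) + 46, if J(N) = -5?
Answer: 1918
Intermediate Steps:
y(L) = -5 - 14*L (y(L) = -5 + (L + L)*(-5 - 2) = -5 + (2*L)*(-7) = -5 - 14*L)
B(h, M) = 51 + M (B(h, M) = (-5 - 14*(-4)) + M = (-5 + 56) + M = 51 + M)
36*B(8, 1) + 46 = 36*(51 + 1) + 46 = 36*52 + 46 = 1872 + 46 = 1918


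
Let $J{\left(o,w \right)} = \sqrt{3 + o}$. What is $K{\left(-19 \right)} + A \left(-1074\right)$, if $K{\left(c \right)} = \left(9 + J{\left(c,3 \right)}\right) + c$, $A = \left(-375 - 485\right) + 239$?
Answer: $666944 + 4 i \approx 6.6694 \cdot 10^{5} + 4.0 i$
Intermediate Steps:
$A = -621$ ($A = -860 + 239 = -621$)
$K{\left(c \right)} = 9 + c + \sqrt{3 + c}$ ($K{\left(c \right)} = \left(9 + \sqrt{3 + c}\right) + c = 9 + c + \sqrt{3 + c}$)
$K{\left(-19 \right)} + A \left(-1074\right) = \left(9 - 19 + \sqrt{3 - 19}\right) - -666954 = \left(9 - 19 + \sqrt{-16}\right) + 666954 = \left(9 - 19 + 4 i\right) + 666954 = \left(-10 + 4 i\right) + 666954 = 666944 + 4 i$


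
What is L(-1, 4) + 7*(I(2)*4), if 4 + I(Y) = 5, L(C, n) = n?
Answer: 32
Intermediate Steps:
I(Y) = 1 (I(Y) = -4 + 5 = 1)
L(-1, 4) + 7*(I(2)*4) = 4 + 7*(1*4) = 4 + 7*4 = 4 + 28 = 32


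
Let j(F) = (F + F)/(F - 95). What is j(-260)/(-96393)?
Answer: -104/6843903 ≈ -1.5196e-5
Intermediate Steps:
j(F) = 2*F/(-95 + F) (j(F) = (2*F)/(-95 + F) = 2*F/(-95 + F))
j(-260)/(-96393) = (2*(-260)/(-95 - 260))/(-96393) = (2*(-260)/(-355))*(-1/96393) = (2*(-260)*(-1/355))*(-1/96393) = (104/71)*(-1/96393) = -104/6843903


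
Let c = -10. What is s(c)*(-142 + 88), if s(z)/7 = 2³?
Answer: -3024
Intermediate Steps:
s(z) = 56 (s(z) = 7*2³ = 7*8 = 56)
s(c)*(-142 + 88) = 56*(-142 + 88) = 56*(-54) = -3024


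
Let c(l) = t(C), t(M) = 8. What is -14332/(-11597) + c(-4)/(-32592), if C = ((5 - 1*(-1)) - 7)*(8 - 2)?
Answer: 58376971/47246178 ≈ 1.2356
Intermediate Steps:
C = -6 (C = ((5 + 1) - 7)*6 = (6 - 7)*6 = -1*6 = -6)
c(l) = 8
-14332/(-11597) + c(-4)/(-32592) = -14332/(-11597) + 8/(-32592) = -14332*(-1/11597) + 8*(-1/32592) = 14332/11597 - 1/4074 = 58376971/47246178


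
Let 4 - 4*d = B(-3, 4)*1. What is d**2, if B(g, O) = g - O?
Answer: 121/16 ≈ 7.5625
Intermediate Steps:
d = 11/4 (d = 1 - (-3 - 1*4)/4 = 1 - (-3 - 4)/4 = 1 - (-7)/4 = 1 - 1/4*(-7) = 1 + 7/4 = 11/4 ≈ 2.7500)
d**2 = (11/4)**2 = 121/16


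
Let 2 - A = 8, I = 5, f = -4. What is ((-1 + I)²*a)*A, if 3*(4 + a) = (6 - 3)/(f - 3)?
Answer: 2784/7 ≈ 397.71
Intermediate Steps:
A = -6 (A = 2 - 1*8 = 2 - 8 = -6)
a = -29/7 (a = -4 + ((6 - 3)/(-4 - 3))/3 = -4 + (3/(-7))/3 = -4 + (3*(-⅐))/3 = -4 + (⅓)*(-3/7) = -4 - ⅐ = -29/7 ≈ -4.1429)
((-1 + I)²*a)*A = ((-1 + 5)²*(-29/7))*(-6) = (4²*(-29/7))*(-6) = (16*(-29/7))*(-6) = -464/7*(-6) = 2784/7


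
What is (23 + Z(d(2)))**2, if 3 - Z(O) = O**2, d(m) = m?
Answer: 484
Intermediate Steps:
Z(O) = 3 - O**2
(23 + Z(d(2)))**2 = (23 + (3 - 1*2**2))**2 = (23 + (3 - 1*4))**2 = (23 + (3 - 4))**2 = (23 - 1)**2 = 22**2 = 484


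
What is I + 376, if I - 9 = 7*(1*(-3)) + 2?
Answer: 366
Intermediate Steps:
I = -10 (I = 9 + (7*(1*(-3)) + 2) = 9 + (7*(-3) + 2) = 9 + (-21 + 2) = 9 - 19 = -10)
I + 376 = -10 + 376 = 366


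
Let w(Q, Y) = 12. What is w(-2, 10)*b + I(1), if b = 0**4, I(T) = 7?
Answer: 7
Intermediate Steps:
b = 0
w(-2, 10)*b + I(1) = 12*0 + 7 = 0 + 7 = 7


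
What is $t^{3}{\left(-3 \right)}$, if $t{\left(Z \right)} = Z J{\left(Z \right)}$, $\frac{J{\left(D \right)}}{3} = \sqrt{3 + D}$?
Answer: $0$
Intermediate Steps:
$J{\left(D \right)} = 3 \sqrt{3 + D}$
$t{\left(Z \right)} = 3 Z \sqrt{3 + Z}$ ($t{\left(Z \right)} = Z 3 \sqrt{3 + Z} = 3 Z \sqrt{3 + Z}$)
$t^{3}{\left(-3 \right)} = \left(3 \left(-3\right) \sqrt{3 - 3}\right)^{3} = \left(3 \left(-3\right) \sqrt{0}\right)^{3} = \left(3 \left(-3\right) 0\right)^{3} = 0^{3} = 0$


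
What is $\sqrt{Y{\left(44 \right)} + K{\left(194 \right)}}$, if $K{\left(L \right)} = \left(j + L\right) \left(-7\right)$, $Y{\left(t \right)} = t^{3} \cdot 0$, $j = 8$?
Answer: $i \sqrt{1414} \approx 37.603 i$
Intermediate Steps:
$Y{\left(t \right)} = 0$
$K{\left(L \right)} = -56 - 7 L$ ($K{\left(L \right)} = \left(8 + L\right) \left(-7\right) = -56 - 7 L$)
$\sqrt{Y{\left(44 \right)} + K{\left(194 \right)}} = \sqrt{0 - 1414} = \sqrt{-1414} = i \sqrt{1414}$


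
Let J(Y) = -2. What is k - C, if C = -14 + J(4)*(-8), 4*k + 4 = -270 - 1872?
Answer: -1077/2 ≈ -538.50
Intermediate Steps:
k = -1073/2 (k = -1 + (-270 - 1872)/4 = -1 + (¼)*(-2142) = -1 - 1071/2 = -1073/2 ≈ -536.50)
C = 2 (C = -14 - 2*(-8) = -14 + 16 = 2)
k - C = -1073/2 - 1*2 = -1073/2 - 2 = -1077/2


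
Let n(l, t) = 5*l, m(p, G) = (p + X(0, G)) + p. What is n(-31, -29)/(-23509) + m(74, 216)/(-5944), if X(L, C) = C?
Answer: -1908989/34934374 ≈ -0.054645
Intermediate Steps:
m(p, G) = G + 2*p (m(p, G) = (p + G) + p = (G + p) + p = G + 2*p)
n(-31, -29)/(-23509) + m(74, 216)/(-5944) = (5*(-31))/(-23509) + (216 + 2*74)/(-5944) = -155*(-1/23509) + (216 + 148)*(-1/5944) = 155/23509 + 364*(-1/5944) = 155/23509 - 91/1486 = -1908989/34934374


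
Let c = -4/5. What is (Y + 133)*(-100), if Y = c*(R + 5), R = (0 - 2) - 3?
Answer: -13300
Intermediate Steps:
R = -5 (R = -2 - 3 = -5)
c = -4/5 (c = -4*1/5 = -4/5 ≈ -0.80000)
Y = 0 (Y = -4*(-5 + 5)/5 = -4/5*0 = 0)
(Y + 133)*(-100) = (0 + 133)*(-100) = 133*(-100) = -13300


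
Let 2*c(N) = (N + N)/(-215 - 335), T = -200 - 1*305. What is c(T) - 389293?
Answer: -42822129/110 ≈ -3.8929e+5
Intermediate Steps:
T = -505 (T = -200 - 305 = -505)
c(N) = -N/550 (c(N) = ((N + N)/(-215 - 335))/2 = ((2*N)/(-550))/2 = ((2*N)*(-1/550))/2 = (-N/275)/2 = -N/550)
c(T) - 389293 = -1/550*(-505) - 389293 = 101/110 - 389293 = -42822129/110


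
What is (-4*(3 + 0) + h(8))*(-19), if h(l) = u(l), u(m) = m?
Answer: 76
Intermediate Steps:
h(l) = l
(-4*(3 + 0) + h(8))*(-19) = (-4*(3 + 0) + 8)*(-19) = (-4*3 + 8)*(-19) = (-12 + 8)*(-19) = -4*(-19) = 76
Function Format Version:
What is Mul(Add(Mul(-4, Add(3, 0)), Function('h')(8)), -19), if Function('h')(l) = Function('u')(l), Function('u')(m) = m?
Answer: 76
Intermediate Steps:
Function('h')(l) = l
Mul(Add(Mul(-4, Add(3, 0)), Function('h')(8)), -19) = Mul(Add(Mul(-4, Add(3, 0)), 8), -19) = Mul(Add(Mul(-4, 3), 8), -19) = Mul(Add(-12, 8), -19) = Mul(-4, -19) = 76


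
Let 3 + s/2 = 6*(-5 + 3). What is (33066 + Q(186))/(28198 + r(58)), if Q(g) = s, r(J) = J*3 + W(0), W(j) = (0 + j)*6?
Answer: 8259/7093 ≈ 1.1644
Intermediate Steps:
s = -30 (s = -6 + 2*(6*(-5 + 3)) = -6 + 2*(6*(-2)) = -6 + 2*(-12) = -6 - 24 = -30)
W(j) = 6*j (W(j) = j*6 = 6*j)
r(J) = 3*J (r(J) = J*3 + 6*0 = 3*J + 0 = 3*J)
Q(g) = -30
(33066 + Q(186))/(28198 + r(58)) = (33066 - 30)/(28198 + 3*58) = 33036/(28198 + 174) = 33036/28372 = 33036*(1/28372) = 8259/7093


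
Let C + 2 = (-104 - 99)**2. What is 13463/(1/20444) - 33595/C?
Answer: 11341714595809/41207 ≈ 2.7524e+8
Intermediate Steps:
C = 41207 (C = -2 + (-104 - 99)**2 = -2 + (-203)**2 = -2 + 41209 = 41207)
13463/(1/20444) - 33595/C = 13463/(1/20444) - 33595/41207 = 13463/(1/20444) - 33595*1/41207 = 13463*20444 - 33595/41207 = 275237572 - 33595/41207 = 11341714595809/41207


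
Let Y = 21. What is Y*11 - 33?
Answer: 198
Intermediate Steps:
Y*11 - 33 = 21*11 - 33 = 231 - 33 = 198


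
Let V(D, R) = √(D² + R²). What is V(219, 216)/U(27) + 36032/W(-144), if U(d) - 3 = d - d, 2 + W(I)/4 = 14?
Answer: 2252/3 + √10513 ≈ 853.20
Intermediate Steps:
W(I) = 48 (W(I) = -8 + 4*14 = -8 + 56 = 48)
U(d) = 3 (U(d) = 3 + (d - d) = 3 + 0 = 3)
V(219, 216)/U(27) + 36032/W(-144) = √(219² + 216²)/3 + 36032/48 = √(47961 + 46656)*(⅓) + 36032*(1/48) = √94617*(⅓) + 2252/3 = (3*√10513)*(⅓) + 2252/3 = √10513 + 2252/3 = 2252/3 + √10513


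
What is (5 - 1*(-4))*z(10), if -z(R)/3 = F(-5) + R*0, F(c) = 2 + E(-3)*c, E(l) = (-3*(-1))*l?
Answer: -1269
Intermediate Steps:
E(l) = 3*l
F(c) = 2 - 9*c (F(c) = 2 + (3*(-3))*c = 2 - 9*c)
z(R) = -141 (z(R) = -3*((2 - 9*(-5)) + R*0) = -3*((2 + 45) + 0) = -3*(47 + 0) = -3*47 = -141)
(5 - 1*(-4))*z(10) = (5 - 1*(-4))*(-141) = (5 + 4)*(-141) = 9*(-141) = -1269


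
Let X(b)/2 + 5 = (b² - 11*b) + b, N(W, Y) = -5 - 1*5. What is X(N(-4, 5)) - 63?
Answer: 327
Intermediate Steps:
N(W, Y) = -10 (N(W, Y) = -5 - 5 = -10)
X(b) = -10 - 20*b + 2*b² (X(b) = -10 + 2*((b² - 11*b) + b) = -10 + 2*(b² - 10*b) = -10 + (-20*b + 2*b²) = -10 - 20*b + 2*b²)
X(N(-4, 5)) - 63 = (-10 - 20*(-10) + 2*(-10)²) - 63 = (-10 + 200 + 2*100) - 63 = (-10 + 200 + 200) - 63 = 390 - 63 = 327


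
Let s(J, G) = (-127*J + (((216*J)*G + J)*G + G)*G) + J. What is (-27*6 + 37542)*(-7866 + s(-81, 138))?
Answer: -1718817211182960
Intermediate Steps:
s(J, G) = -126*J + G*(G + G*(J + 216*G*J)) (s(J, G) = (-127*J + ((216*G*J + J)*G + G)*G) + J = (-127*J + ((J + 216*G*J)*G + G)*G) + J = (-127*J + (G*(J + 216*G*J) + G)*G) + J = (-127*J + (G + G*(J + 216*G*J))*G) + J = (-127*J + G*(G + G*(J + 216*G*J))) + J = -126*J + G*(G + G*(J + 216*G*J)))
(-27*6 + 37542)*(-7866 + s(-81, 138)) = (-27*6 + 37542)*(-7866 + (138**2 - 126*(-81) - 81*138**2 + 216*(-81)*138**3)) = (-162 + 37542)*(-7866 + (19044 + 10206 - 81*19044 + 216*(-81)*2628072)) = 37380*(-7866 + (19044 + 10206 - 1542564 - 45980747712)) = 37380*(-7866 - 45982261026) = 37380*(-45982268892) = -1718817211182960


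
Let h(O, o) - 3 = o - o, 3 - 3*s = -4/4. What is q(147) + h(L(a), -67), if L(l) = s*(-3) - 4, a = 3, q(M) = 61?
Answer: 64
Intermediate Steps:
s = 4/3 (s = 1 - (-4)/(3*4) = 1 - ⅓*(-1) = 1 + ⅓ = 4/3 ≈ 1.3333)
L(l) = -8 (L(l) = (4/3)*(-3) - 4 = -4 - 4 = -8)
h(O, o) = 3 (h(O, o) = 3 + (o - o) = 3 + 0 = 3)
q(147) + h(L(a), -67) = 61 + 3 = 64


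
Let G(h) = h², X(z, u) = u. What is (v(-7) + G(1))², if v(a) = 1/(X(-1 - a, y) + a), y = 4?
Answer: 4/9 ≈ 0.44444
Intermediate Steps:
v(a) = 1/(4 + a)
(v(-7) + G(1))² = (1/(4 - 7) + 1²)² = (1/(-3) + 1)² = (-⅓ + 1)² = (⅔)² = 4/9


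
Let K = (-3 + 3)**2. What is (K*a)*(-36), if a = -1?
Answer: 0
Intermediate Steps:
K = 0 (K = 0**2 = 0)
(K*a)*(-36) = (0*(-1))*(-36) = 0*(-36) = 0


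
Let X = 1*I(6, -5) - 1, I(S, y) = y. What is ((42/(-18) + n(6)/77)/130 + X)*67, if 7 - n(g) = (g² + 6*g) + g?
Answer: -6061222/15015 ≈ -403.68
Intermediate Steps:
n(g) = 7 - g² - 7*g (n(g) = 7 - ((g² + 6*g) + g) = 7 - (g² + 7*g) = 7 + (-g² - 7*g) = 7 - g² - 7*g)
X = -6 (X = 1*(-5) - 1 = -5 - 1 = -6)
((42/(-18) + n(6)/77)/130 + X)*67 = ((42/(-18) + (7 - 1*6² - 7*6)/77)/130 - 6)*67 = ((42*(-1/18) + (7 - 1*36 - 42)*(1/77))*(1/130) - 6)*67 = ((-7/3 + (7 - 36 - 42)*(1/77))*(1/130) - 6)*67 = ((-7/3 - 71*1/77)*(1/130) - 6)*67 = ((-7/3 - 71/77)*(1/130) - 6)*67 = (-752/231*1/130 - 6)*67 = (-376/15015 - 6)*67 = -90466/15015*67 = -6061222/15015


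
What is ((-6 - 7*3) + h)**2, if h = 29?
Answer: 4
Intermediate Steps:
((-6 - 7*3) + h)**2 = ((-6 - 7*3) + 29)**2 = ((-6 - 21) + 29)**2 = (-27 + 29)**2 = 2**2 = 4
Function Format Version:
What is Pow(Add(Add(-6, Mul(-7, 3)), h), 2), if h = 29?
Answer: 4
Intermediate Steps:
Pow(Add(Add(-6, Mul(-7, 3)), h), 2) = Pow(Add(Add(-6, Mul(-7, 3)), 29), 2) = Pow(Add(Add(-6, -21), 29), 2) = Pow(Add(-27, 29), 2) = Pow(2, 2) = 4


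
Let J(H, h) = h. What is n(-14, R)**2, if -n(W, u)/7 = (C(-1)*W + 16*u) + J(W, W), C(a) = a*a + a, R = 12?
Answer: 1552516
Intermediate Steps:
C(a) = a + a**2 (C(a) = a**2 + a = a + a**2)
n(W, u) = -112*u - 7*W (n(W, u) = -7*(((-(1 - 1))*W + 16*u) + W) = -7*(((-1*0)*W + 16*u) + W) = -7*((0*W + 16*u) + W) = -7*((0 + 16*u) + W) = -7*(16*u + W) = -7*(W + 16*u) = -112*u - 7*W)
n(-14, R)**2 = (-112*12 - 7*(-14))**2 = (-1344 + 98)**2 = (-1246)**2 = 1552516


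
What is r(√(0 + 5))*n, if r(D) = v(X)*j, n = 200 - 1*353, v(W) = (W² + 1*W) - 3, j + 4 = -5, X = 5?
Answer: 37179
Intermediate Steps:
j = -9 (j = -4 - 5 = -9)
v(W) = -3 + W + W² (v(W) = (W² + W) - 3 = (W + W²) - 3 = -3 + W + W²)
n = -153 (n = 200 - 353 = -153)
r(D) = -243 (r(D) = (-3 + 5 + 5²)*(-9) = (-3 + 5 + 25)*(-9) = 27*(-9) = -243)
r(√(0 + 5))*n = -243*(-153) = 37179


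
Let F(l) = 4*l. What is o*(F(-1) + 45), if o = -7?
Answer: -287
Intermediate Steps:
o*(F(-1) + 45) = -7*(4*(-1) + 45) = -7*(-4 + 45) = -7*41 = -287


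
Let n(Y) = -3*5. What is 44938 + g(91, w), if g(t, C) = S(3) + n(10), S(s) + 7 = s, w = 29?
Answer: 44919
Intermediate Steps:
S(s) = -7 + s
n(Y) = -15
g(t, C) = -19 (g(t, C) = (-7 + 3) - 15 = -4 - 15 = -19)
44938 + g(91, w) = 44938 - 19 = 44919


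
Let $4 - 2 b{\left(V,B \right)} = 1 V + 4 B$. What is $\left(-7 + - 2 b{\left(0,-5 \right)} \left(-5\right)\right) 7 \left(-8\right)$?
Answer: $-6328$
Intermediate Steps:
$b{\left(V,B \right)} = 2 - 2 B - \frac{V}{2}$ ($b{\left(V,B \right)} = 2 - \frac{1 V + 4 B}{2} = 2 - \frac{V + 4 B}{2} = 2 - \left(\frac{V}{2} + 2 B\right) = 2 - 2 B - \frac{V}{2}$)
$\left(-7 + - 2 b{\left(0,-5 \right)} \left(-5\right)\right) 7 \left(-8\right) = \left(-7 + - 2 \left(2 - -10 - 0\right) \left(-5\right)\right) 7 \left(-8\right) = \left(-7 + - 2 \left(2 + 10 + 0\right) \left(-5\right)\right) 7 \left(-8\right) = \left(-7 + \left(-2\right) 12 \left(-5\right)\right) 7 \left(-8\right) = \left(-7 - -120\right) 7 \left(-8\right) = \left(-7 + 120\right) 7 \left(-8\right) = 113 \cdot 7 \left(-8\right) = 791 \left(-8\right) = -6328$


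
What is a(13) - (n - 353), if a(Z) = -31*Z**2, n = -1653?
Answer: -3233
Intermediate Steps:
a(13) - (n - 353) = -31*13**2 - (-1653 - 353) = -31*169 - 1*(-2006) = -5239 + 2006 = -3233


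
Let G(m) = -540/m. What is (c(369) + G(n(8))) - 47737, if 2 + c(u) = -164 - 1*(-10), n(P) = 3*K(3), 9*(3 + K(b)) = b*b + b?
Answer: -47785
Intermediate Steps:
K(b) = -3 + b/9 + b²/9 (K(b) = -3 + (b*b + b)/9 = -3 + (b² + b)/9 = -3 + (b + b²)/9 = -3 + (b/9 + b²/9) = -3 + b/9 + b²/9)
n(P) = -5 (n(P) = 3*(-3 + (⅑)*3 + (⅑)*3²) = 3*(-3 + ⅓ + (⅑)*9) = 3*(-3 + ⅓ + 1) = 3*(-5/3) = -5)
c(u) = -156 (c(u) = -2 + (-164 - 1*(-10)) = -2 + (-164 + 10) = -2 - 154 = -156)
(c(369) + G(n(8))) - 47737 = (-156 - 540/(-5)) - 47737 = (-156 - 540*(-⅕)) - 47737 = (-156 + 108) - 47737 = -48 - 47737 = -47785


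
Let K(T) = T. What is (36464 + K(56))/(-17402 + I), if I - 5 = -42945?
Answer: -18260/30171 ≈ -0.60522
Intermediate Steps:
I = -42940 (I = 5 - 42945 = -42940)
(36464 + K(56))/(-17402 + I) = (36464 + 56)/(-17402 - 42940) = 36520/(-60342) = 36520*(-1/60342) = -18260/30171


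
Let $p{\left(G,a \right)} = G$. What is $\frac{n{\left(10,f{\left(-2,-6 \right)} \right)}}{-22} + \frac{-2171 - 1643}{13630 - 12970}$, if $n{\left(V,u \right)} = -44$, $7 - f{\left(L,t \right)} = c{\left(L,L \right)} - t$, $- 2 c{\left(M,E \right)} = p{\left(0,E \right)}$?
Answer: $- \frac{1247}{330} \approx -3.7788$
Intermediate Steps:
$c{\left(M,E \right)} = 0$ ($c{\left(M,E \right)} = \left(- \frac{1}{2}\right) 0 = 0$)
$f{\left(L,t \right)} = 7 + t$ ($f{\left(L,t \right)} = 7 - \left(0 - t\right) = 7 - - t = 7 + t$)
$\frac{n{\left(10,f{\left(-2,-6 \right)} \right)}}{-22} + \frac{-2171 - 1643}{13630 - 12970} = \frac{1}{-22} \left(-44\right) + \frac{-2171 - 1643}{13630 - 12970} = \left(- \frac{1}{22}\right) \left(-44\right) - \frac{3814}{660} = 2 - \frac{1907}{330} = - \frac{1247}{330}$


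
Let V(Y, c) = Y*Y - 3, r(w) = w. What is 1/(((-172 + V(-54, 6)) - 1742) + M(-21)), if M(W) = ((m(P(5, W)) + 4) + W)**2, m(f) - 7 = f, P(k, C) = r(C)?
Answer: 1/1960 ≈ 0.00051020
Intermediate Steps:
P(k, C) = C
m(f) = 7 + f
V(Y, c) = -3 + Y**2 (V(Y, c) = Y**2 - 3 = -3 + Y**2)
M(W) = (11 + 2*W)**2 (M(W) = (((7 + W) + 4) + W)**2 = ((11 + W) + W)**2 = (11 + 2*W)**2)
1/(((-172 + V(-54, 6)) - 1742) + M(-21)) = 1/(((-172 + (-3 + (-54)**2)) - 1742) + (11 + 2*(-21))**2) = 1/(((-172 + (-3 + 2916)) - 1742) + (11 - 42)**2) = 1/(((-172 + 2913) - 1742) + (-31)**2) = 1/((2741 - 1742) + 961) = 1/(999 + 961) = 1/1960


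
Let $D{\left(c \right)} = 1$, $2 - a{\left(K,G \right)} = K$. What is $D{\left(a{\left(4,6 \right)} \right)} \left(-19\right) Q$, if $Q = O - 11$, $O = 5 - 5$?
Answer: $209$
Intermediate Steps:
$O = 0$ ($O = 5 - 5 = 0$)
$a{\left(K,G \right)} = 2 - K$
$Q = -11$ ($Q = 0 - 11 = -11$)
$D{\left(a{\left(4,6 \right)} \right)} \left(-19\right) Q = 1 \left(-19\right) \left(-11\right) = \left(-19\right) \left(-11\right) = 209$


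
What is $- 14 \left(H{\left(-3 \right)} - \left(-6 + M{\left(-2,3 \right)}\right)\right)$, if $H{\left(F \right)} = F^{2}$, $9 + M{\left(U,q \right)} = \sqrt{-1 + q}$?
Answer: $-336 + 14 \sqrt{2} \approx -316.2$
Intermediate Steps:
$M{\left(U,q \right)} = -9 + \sqrt{-1 + q}$
$- 14 \left(H{\left(-3 \right)} - \left(-6 + M{\left(-2,3 \right)}\right)\right) = - 14 \left(\left(-3\right)^{2} + \left(6 - \left(-9 + \sqrt{-1 + 3}\right)\right)\right) = - 14 \left(9 + \left(6 - \left(-9 + \sqrt{2}\right)\right)\right) = - 14 \left(9 + \left(6 + \left(9 - \sqrt{2}\right)\right)\right) = - 14 \left(9 + \left(15 - \sqrt{2}\right)\right) = - 14 \left(24 - \sqrt{2}\right) = -336 + 14 \sqrt{2}$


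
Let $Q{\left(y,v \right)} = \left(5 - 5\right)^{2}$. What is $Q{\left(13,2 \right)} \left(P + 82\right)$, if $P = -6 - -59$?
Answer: $0$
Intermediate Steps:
$P = 53$ ($P = -6 + 59 = 53$)
$Q{\left(y,v \right)} = 0$ ($Q{\left(y,v \right)} = 0^{2} = 0$)
$Q{\left(13,2 \right)} \left(P + 82\right) = 0 \left(53 + 82\right) = 0 \cdot 135 = 0$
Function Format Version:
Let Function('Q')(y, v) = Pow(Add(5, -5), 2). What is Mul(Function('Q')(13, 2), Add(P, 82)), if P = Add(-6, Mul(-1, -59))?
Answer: 0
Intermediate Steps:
P = 53 (P = Add(-6, 59) = 53)
Function('Q')(y, v) = 0 (Function('Q')(y, v) = Pow(0, 2) = 0)
Mul(Function('Q')(13, 2), Add(P, 82)) = Mul(0, Add(53, 82)) = Mul(0, 135) = 0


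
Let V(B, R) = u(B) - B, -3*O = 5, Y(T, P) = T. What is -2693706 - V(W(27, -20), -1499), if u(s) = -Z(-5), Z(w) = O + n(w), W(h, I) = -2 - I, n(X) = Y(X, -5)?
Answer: -8081084/3 ≈ -2.6937e+6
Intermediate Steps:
n(X) = X
O = -5/3 (O = -1/3*5 = -5/3 ≈ -1.6667)
Z(w) = -5/3 + w
u(s) = 20/3 (u(s) = -(-5/3 - 5) = -1*(-20/3) = 20/3)
V(B, R) = 20/3 - B
-2693706 - V(W(27, -20), -1499) = -2693706 - (20/3 - (-2 - 1*(-20))) = -2693706 - (20/3 - (-2 + 20)) = -2693706 - (20/3 - 1*18) = -2693706 - (20/3 - 18) = -2693706 - 1*(-34/3) = -2693706 + 34/3 = -8081084/3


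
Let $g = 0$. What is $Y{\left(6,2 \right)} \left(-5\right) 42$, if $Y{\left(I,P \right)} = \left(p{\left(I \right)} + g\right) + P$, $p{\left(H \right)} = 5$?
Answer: $-1470$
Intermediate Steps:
$Y{\left(I,P \right)} = 5 + P$ ($Y{\left(I,P \right)} = \left(5 + 0\right) + P = 5 + P$)
$Y{\left(6,2 \right)} \left(-5\right) 42 = \left(5 + 2\right) \left(-5\right) 42 = 7 \left(-5\right) 42 = \left(-35\right) 42 = -1470$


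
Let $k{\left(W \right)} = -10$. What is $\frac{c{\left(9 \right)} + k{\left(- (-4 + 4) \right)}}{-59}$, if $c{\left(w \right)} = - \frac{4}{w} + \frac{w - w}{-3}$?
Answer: $\frac{94}{531} \approx 0.17702$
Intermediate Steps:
$c{\left(w \right)} = - \frac{4}{w}$ ($c{\left(w \right)} = - \frac{4}{w} + 0 \left(- \frac{1}{3}\right) = - \frac{4}{w} + 0 = - \frac{4}{w}$)
$\frac{c{\left(9 \right)} + k{\left(- (-4 + 4) \right)}}{-59} = \frac{- \frac{4}{9} - 10}{-59} = - \frac{\left(-4\right) \frac{1}{9} - 10}{59} = - \frac{- \frac{4}{9} - 10}{59} = \left(- \frac{1}{59}\right) \left(- \frac{94}{9}\right) = \frac{94}{531}$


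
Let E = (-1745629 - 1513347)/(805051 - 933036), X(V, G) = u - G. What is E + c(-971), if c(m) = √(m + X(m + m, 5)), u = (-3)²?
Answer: 3258976/127985 + I*√967 ≈ 25.464 + 31.097*I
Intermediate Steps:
u = 9
X(V, G) = 9 - G
c(m) = √(4 + m) (c(m) = √(m + (9 - 1*5)) = √(m + (9 - 5)) = √(m + 4) = √(4 + m))
E = 3258976/127985 (E = -3258976/(-127985) = -3258976*(-1/127985) = 3258976/127985 ≈ 25.464)
E + c(-971) = 3258976/127985 + √(4 - 971) = 3258976/127985 + √(-967) = 3258976/127985 + I*√967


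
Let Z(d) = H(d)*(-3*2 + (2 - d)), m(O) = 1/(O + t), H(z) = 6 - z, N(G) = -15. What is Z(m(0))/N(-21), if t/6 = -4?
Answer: 2755/1728 ≈ 1.5943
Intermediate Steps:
t = -24 (t = 6*(-4) = -24)
m(O) = 1/(-24 + O) (m(O) = 1/(O - 24) = 1/(-24 + O))
Z(d) = (-4 - d)*(6 - d) (Z(d) = (6 - d)*(-3*2 + (2 - d)) = (6 - d)*(-6 + (2 - d)) = (6 - d)*(-4 - d) = (-4 - d)*(6 - d))
Z(m(0))/N(-21) = ((-6 + 1/(-24 + 0))*(4 + 1/(-24 + 0)))/(-15) = ((-6 + 1/(-24))*(4 + 1/(-24)))*(-1/15) = ((-6 - 1/24)*(4 - 1/24))*(-1/15) = -145/24*95/24*(-1/15) = -13775/576*(-1/15) = 2755/1728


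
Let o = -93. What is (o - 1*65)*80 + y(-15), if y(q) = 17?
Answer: -12623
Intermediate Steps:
(o - 1*65)*80 + y(-15) = (-93 - 1*65)*80 + 17 = (-93 - 65)*80 + 17 = -158*80 + 17 = -12640 + 17 = -12623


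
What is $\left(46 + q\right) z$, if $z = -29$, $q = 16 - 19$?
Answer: $-1247$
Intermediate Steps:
$q = -3$ ($q = 16 - 19 = -3$)
$\left(46 + q\right) z = \left(46 - 3\right) \left(-29\right) = 43 \left(-29\right) = -1247$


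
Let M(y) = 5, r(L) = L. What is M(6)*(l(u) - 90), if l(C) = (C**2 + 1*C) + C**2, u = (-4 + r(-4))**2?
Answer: 40830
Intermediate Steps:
u = 64 (u = (-4 - 4)**2 = (-8)**2 = 64)
l(C) = C + 2*C**2 (l(C) = (C**2 + C) + C**2 = (C + C**2) + C**2 = C + 2*C**2)
M(6)*(l(u) - 90) = 5*(64*(1 + 2*64) - 90) = 5*(64*(1 + 128) - 90) = 5*(64*129 - 90) = 5*(8256 - 90) = 5*8166 = 40830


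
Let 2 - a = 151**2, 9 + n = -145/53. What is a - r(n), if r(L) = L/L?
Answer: -22800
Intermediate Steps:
n = -622/53 (n = -9 - 145/53 = -622/53 ≈ -11.736)
r(L) = 1
a = -22799 (a = 2 - 1*151**2 = 2 - 1*22801 = 2 - 22801 = -22799)
a - r(n) = -22799 - 1*1 = -22799 - 1 = -22800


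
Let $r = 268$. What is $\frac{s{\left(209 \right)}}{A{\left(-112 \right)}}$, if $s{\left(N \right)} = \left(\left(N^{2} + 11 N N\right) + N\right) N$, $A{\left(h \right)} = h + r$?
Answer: $\frac{8430433}{12} \approx 7.0254 \cdot 10^{5}$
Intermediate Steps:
$A{\left(h \right)} = 268 + h$ ($A{\left(h \right)} = h + 268 = 268 + h$)
$s{\left(N \right)} = N \left(N + 12 N^{2}\right)$ ($s{\left(N \right)} = \left(\left(N^{2} + 11 N^{2}\right) + N\right) N = \left(12 N^{2} + N\right) N = \left(N + 12 N^{2}\right) N = N \left(N + 12 N^{2}\right)$)
$\frac{s{\left(209 \right)}}{A{\left(-112 \right)}} = \frac{209^{2} \left(1 + 12 \cdot 209\right)}{268 - 112} = \frac{43681 \left(1 + 2508\right)}{156} = 43681 \cdot 2509 \cdot \frac{1}{156} = 109595629 \cdot \frac{1}{156} = \frac{8430433}{12}$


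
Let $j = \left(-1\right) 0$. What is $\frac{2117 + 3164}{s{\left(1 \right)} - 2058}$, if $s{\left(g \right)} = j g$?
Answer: $- \frac{5281}{2058} \approx -2.5661$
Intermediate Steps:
$j = 0$
$s{\left(g \right)} = 0$ ($s{\left(g \right)} = 0 g = 0$)
$\frac{2117 + 3164}{s{\left(1 \right)} - 2058} = \frac{2117 + 3164}{0 - 2058} = \frac{5281}{-2058} = 5281 \left(- \frac{1}{2058}\right) = - \frac{5281}{2058}$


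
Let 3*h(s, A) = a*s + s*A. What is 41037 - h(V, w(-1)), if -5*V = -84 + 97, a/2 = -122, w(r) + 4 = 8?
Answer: 40829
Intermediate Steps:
w(r) = 4 (w(r) = -4 + 8 = 4)
a = -244 (a = 2*(-122) = -244)
V = -13/5 (V = -(-84 + 97)/5 = -⅕*13 = -13/5 ≈ -2.6000)
h(s, A) = -244*s/3 + A*s/3 (h(s, A) = (-244*s + s*A)/3 = (-244*s + A*s)/3 = -244*s/3 + A*s/3)
41037 - h(V, w(-1)) = 41037 - (-13)*(-244 + 4)/(3*5) = 41037 - (-13)*(-240)/(3*5) = 41037 - 1*208 = 41037 - 208 = 40829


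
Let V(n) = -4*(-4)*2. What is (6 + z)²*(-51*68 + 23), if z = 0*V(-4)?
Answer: -124020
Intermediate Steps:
V(n) = 32 (V(n) = 16*2 = 32)
z = 0 (z = 0*32 = 0)
(6 + z)²*(-51*68 + 23) = (6 + 0)²*(-51*68 + 23) = 6²*(-3468 + 23) = 36*(-3445) = -124020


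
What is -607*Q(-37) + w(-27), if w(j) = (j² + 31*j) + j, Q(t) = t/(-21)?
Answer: -25294/21 ≈ -1204.5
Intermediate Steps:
Q(t) = -t/21 (Q(t) = t*(-1/21) = -t/21)
w(j) = j² + 32*j
-607*Q(-37) + w(-27) = -(-607)*(-37)/21 - 27*(32 - 27) = -607*37/21 - 27*5 = -22459/21 - 135 = -25294/21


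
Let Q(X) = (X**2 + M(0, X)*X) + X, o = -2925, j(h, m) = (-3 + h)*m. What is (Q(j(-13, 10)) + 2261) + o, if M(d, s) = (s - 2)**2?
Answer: -4174264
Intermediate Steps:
M(d, s) = (-2 + s)**2
j(h, m) = m*(-3 + h)
Q(X) = X + X**2 + X*(-2 + X)**2 (Q(X) = (X**2 + (-2 + X)**2*X) + X = (X**2 + X*(-2 + X)**2) + X = X + X**2 + X*(-2 + X)**2)
(Q(j(-13, 10)) + 2261) + o = ((10*(-3 - 13))*(1 + 10*(-3 - 13) + (-2 + 10*(-3 - 13))**2) + 2261) - 2925 = ((10*(-16))*(1 + 10*(-16) + (-2 + 10*(-16))**2) + 2261) - 2925 = (-160*(1 - 160 + (-2 - 160)**2) + 2261) - 2925 = (-160*(1 - 160 + (-162)**2) + 2261) - 2925 = (-160*(1 - 160 + 26244) + 2261) - 2925 = (-160*26085 + 2261) - 2925 = (-4173600 + 2261) - 2925 = -4171339 - 2925 = -4174264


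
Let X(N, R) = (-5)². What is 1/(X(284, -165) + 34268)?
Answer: 1/34293 ≈ 2.9160e-5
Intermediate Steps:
X(N, R) = 25
1/(X(284, -165) + 34268) = 1/(25 + 34268) = 1/34293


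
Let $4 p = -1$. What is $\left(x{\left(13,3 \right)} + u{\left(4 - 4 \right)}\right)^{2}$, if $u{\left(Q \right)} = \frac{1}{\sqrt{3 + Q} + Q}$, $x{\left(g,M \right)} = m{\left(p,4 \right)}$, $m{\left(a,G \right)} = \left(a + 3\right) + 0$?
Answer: $\frac{379}{48} + \frac{11 \sqrt{3}}{6} \approx 11.071$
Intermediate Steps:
$p = - \frac{1}{4}$ ($p = \frac{1}{4} \left(-1\right) = - \frac{1}{4} \approx -0.25$)
$m{\left(a,G \right)} = 3 + a$ ($m{\left(a,G \right)} = \left(3 + a\right) + 0 = 3 + a$)
$x{\left(g,M \right)} = \frac{11}{4}$ ($x{\left(g,M \right)} = 3 - \frac{1}{4} = \frac{11}{4}$)
$u{\left(Q \right)} = \frac{1}{Q + \sqrt{3 + Q}}$
$\left(x{\left(13,3 \right)} + u{\left(4 - 4 \right)}\right)^{2} = \left(\frac{11}{4} + \frac{1}{\left(4 - 4\right) + \sqrt{3 + \left(4 - 4\right)}}\right)^{2} = \left(\frac{11}{4} + \frac{1}{0 + \sqrt{3 + 0}}\right)^{2} = \left(\frac{11}{4} + \frac{1}{0 + \sqrt{3}}\right)^{2} = \left(\frac{11}{4} + \frac{1}{\sqrt{3}}\right)^{2} = \left(\frac{11}{4} + \frac{\sqrt{3}}{3}\right)^{2}$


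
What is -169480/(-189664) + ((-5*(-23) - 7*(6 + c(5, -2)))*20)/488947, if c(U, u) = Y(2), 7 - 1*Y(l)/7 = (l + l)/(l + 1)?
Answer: 30783892345/34775866428 ≈ 0.88521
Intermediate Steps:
Y(l) = 49 - 14*l/(1 + l) (Y(l) = 49 - 7*(l + l)/(l + 1) = 49 - 7*2*l/(1 + l) = 49 - 14*l/(1 + l))
c(U, u) = 119/3 (c(U, u) = 7*(7 + 5*2)/(1 + 2) = 7*(7 + 10)/3 = 7*(1/3)*17 = 119/3)
-169480/(-189664) + ((-5*(-23) - 7*(6 + c(5, -2)))*20)/488947 = -169480/(-189664) + ((-5*(-23) - 7*(6 + 119/3))*20)/488947 = -169480*(-1/189664) + ((115 - 7*137/3)*20)*(1/488947) = 21185/23708 + ((115 - 959/3)*20)*(1/488947) = 21185/23708 - 614/3*20*(1/488947) = 21185/23708 - 12280/3*1/488947 = 21185/23708 - 12280/1466841 = 30783892345/34775866428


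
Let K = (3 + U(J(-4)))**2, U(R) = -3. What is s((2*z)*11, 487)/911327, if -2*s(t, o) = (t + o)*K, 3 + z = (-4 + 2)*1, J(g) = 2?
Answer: 0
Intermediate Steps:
z = -5 (z = -3 + (-4 + 2)*1 = -3 - 2*1 = -3 - 2 = -5)
K = 0 (K = (3 - 3)**2 = 0**2 = 0)
s(t, o) = 0 (s(t, o) = -(t + o)*0/2 = -(o + t)*0/2 = -1/2*0 = 0)
s((2*z)*11, 487)/911327 = 0/911327 = 0*(1/911327) = 0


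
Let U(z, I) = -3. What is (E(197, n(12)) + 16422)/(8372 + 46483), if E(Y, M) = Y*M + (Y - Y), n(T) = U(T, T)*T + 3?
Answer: 3307/18285 ≈ 0.18086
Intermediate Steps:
n(T) = 3 - 3*T (n(T) = -3*T + 3 = 3 - 3*T)
E(Y, M) = M*Y (E(Y, M) = M*Y + 0 = M*Y)
(E(197, n(12)) + 16422)/(8372 + 46483) = ((3 - 3*12)*197 + 16422)/(8372 + 46483) = ((3 - 36)*197 + 16422)/54855 = (-33*197 + 16422)*(1/54855) = (-6501 + 16422)*(1/54855) = 9921*(1/54855) = 3307/18285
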